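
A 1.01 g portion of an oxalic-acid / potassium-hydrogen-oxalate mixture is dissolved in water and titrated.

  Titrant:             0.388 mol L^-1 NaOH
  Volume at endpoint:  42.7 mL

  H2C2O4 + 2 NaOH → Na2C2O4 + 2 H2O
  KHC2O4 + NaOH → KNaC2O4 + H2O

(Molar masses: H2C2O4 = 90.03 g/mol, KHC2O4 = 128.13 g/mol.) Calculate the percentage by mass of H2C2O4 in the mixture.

59.7 %

n(NaOH) = 0.0427 × 0.388 = 0.0166 mol
Let x = n(H2C2O4), y = n(KHC2O4).
Titrant: 2x + 1y = 0.0166;  mass: 90.03x + 128.13y = 1.01
Solving, x = 6.69 × 10^-3 mol, y = 3.18 × 10^-3 mol
mass of H2C2O4 = 6.69 × 10^-3 × 90.03 = 0.603 g
% H2C2O4 = 0.603 / 1.01 × 100 = 59.7 %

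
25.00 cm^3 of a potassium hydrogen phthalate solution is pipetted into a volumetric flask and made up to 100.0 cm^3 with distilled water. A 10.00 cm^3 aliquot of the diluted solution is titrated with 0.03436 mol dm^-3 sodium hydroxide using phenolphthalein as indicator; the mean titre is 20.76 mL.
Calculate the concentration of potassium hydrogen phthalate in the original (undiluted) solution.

0.2853 mol/L

KHC8H4O4 + NaOH → KNaC8H4O4 + H2O
n(NaOH) = 0.02076 × 0.03436 = 7.133 × 10^-4 mol
n(KHC8H4O4) in the aliquot = 7.133 × 10^-4 mol (1:1 ratio)
[KHC8H4O4]_dilute = 7.133 × 10^-4 / 0.01000 = 0.07133 mol/L
Dilution factor = 100.0 / 25.00 = 4.000
[KHC8H4O4]_stock = 0.07133 × 4.000 = 0.2853 mol/L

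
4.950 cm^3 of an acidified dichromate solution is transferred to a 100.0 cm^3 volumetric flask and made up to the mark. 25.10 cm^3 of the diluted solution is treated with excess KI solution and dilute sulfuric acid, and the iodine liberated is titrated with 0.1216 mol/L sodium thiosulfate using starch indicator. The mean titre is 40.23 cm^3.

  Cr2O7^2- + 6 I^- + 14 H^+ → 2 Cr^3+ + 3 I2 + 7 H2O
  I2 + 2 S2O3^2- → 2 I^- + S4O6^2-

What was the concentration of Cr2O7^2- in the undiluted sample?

n(S2O3^2-) = 0.04023 × 0.1216 = 4.892 × 10^-3 mol
n(I2) = n(S2O3^2-)/2 = 2.446 × 10^-3 mol
From the 1:3 ratio, n(Cr2O7^2-) in the aliquot = 1/3 × 2.446 × 10^-3 = 8.153 × 10^-4 mol
[Cr2O7^2-]_dilute = 8.153 × 10^-4 / 0.02510 = 0.03248 mol/L
[Cr2O7^2-]_original = 0.03248 × 100.0/4.950 = 0.6562 mol/L

0.6562 mol/L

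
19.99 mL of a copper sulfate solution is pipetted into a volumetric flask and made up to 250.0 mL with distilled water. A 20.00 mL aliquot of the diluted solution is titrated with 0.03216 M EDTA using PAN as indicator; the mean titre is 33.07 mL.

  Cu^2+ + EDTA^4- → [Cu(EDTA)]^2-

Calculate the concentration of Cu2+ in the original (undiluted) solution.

n(EDTA) = 0.03307 × 0.03216 = 1.064 × 10^-3 mol
n(Cu2+) in the aliquot = 1.064 × 10^-3 mol (1:1 ratio)
[Cu2+]_dilute = 1.064 × 10^-3 / 0.02000 = 0.05318 mol/L
Dilution factor = 250.0 / 19.99 = 12.51
[Cu2+]_stock = 0.05318 × 12.51 = 0.6650 mol/L

0.6650 M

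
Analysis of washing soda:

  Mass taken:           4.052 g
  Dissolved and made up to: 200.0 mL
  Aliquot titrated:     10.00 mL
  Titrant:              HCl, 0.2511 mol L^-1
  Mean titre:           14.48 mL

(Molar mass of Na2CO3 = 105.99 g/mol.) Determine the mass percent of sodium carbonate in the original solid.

Na2CO3 + 2 HCl → 2 NaCl + H2O + CO2
n(HCl) per titration = 0.01448 × 0.2511 = 3.636 × 10^-3 mol
From the 1:2 ratio, n(Na2CO3) in each aliquot = 1/2 × 3.636 × 10^-3 = 1.818 × 10^-3 mol
n(Na2CO3) in the whole flask = 1.818 × 10^-3 × 200.0/10.00 = 0.03636 mol
mass of Na2CO3 = 0.03636 × 105.99 = 3.854 g
% Na2CO3 = 3.854 / 4.052 × 100 = 95.11 %

95.11 %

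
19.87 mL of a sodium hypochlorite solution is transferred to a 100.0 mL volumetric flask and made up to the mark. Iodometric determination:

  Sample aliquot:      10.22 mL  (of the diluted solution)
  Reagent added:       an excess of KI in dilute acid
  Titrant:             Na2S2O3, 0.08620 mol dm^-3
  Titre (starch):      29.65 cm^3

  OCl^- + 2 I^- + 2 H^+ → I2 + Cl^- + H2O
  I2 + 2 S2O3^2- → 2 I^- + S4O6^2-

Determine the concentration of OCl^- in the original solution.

n(S2O3^2-) = 0.02965 × 0.08620 = 2.556 × 10^-3 mol
n(I2) = n(S2O3^2-)/2 = 1.278 × 10^-3 mol
n(OCl^-) in the aliquot = 1.278 × 10^-3 mol (1:1 ratio)
[OCl^-]_dilute = 1.278 × 10^-3 / 0.01022 = 0.1250 mol/L
[OCl^-]_original = 0.1250 × 100.0/19.87 = 0.6293 mol/L

0.6293 mol/L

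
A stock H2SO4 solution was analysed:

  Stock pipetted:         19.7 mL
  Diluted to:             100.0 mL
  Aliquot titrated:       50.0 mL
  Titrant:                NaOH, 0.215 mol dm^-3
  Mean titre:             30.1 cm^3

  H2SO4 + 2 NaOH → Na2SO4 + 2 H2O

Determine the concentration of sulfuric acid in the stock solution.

0.329 mol/L

n(NaOH) = 0.0301 × 0.215 = 6.47 × 10^-3 mol
From the 1:2 ratio, n(H2SO4) in the aliquot = 1/2 × 6.47 × 10^-3 = 3.24 × 10^-3 mol
[H2SO4]_dilute = 3.24 × 10^-3 / 0.0500 = 0.0647 mol/L
Dilution factor = 100.0 / 19.7 = 5.076
[H2SO4]_stock = 0.0647 × 5.076 = 0.329 mol/L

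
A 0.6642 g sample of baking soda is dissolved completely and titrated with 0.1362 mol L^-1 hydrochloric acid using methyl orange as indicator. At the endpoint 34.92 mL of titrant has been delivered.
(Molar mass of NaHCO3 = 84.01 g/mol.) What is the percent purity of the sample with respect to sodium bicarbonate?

NaHCO3 + HCl → NaCl + H2O + CO2
n(HCl) = 0.03492 L × 0.1362 mol/L = 4.756 × 10^-3 mol
n(NaHCO3) = 4.756 × 10^-3 mol (1:1 ratio)
mass of NaHCO3 = 4.756 × 10^-3 × 84.01 g/mol = 0.3996 g
% NaHCO3 = 0.3996 / 0.6642 × 100 = 60.16 %

60.16 %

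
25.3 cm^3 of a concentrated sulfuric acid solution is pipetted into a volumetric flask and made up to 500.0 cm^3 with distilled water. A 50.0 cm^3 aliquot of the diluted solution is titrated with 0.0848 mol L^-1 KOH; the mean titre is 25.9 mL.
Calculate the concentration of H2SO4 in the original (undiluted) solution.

H2SO4 + 2 KOH → K2SO4 + 2 H2O
n(KOH) = 0.0259 × 0.0848 = 2.20 × 10^-3 mol
From the 1:2 ratio, n(H2SO4) in the aliquot = 1/2 × 2.20 × 10^-3 = 1.10 × 10^-3 mol
[H2SO4]_dilute = 1.10 × 10^-3 / 0.0500 = 0.0220 mol/L
Dilution factor = 500.0 / 25.3 = 19.76
[H2SO4]_stock = 0.0220 × 19.76 = 0.434 mol/L

0.434 mol/L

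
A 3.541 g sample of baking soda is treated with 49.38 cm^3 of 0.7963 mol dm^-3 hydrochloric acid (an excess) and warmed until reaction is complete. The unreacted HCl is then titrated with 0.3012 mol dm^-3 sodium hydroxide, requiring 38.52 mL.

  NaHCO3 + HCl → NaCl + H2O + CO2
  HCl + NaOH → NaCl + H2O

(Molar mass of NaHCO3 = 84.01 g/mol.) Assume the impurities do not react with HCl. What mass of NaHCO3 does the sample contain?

n(HCl) added = 0.04938 × 0.7963 = 0.03932 mol
n(NaOH) used in back-titration = 0.03852 × 0.3012 = 0.01160 mol
n(HCl) left over = 0.01160 mol (1:1 ratio)
n(HCl) consumed by analyte = 0.03932 − 0.01160 = 0.02772 mol
n(NaHCO3) = 0.02772 mol (1:1 ratio)
mass of NaHCO3 = 0.02772 × 84.01 = 2.329 g

2.329 g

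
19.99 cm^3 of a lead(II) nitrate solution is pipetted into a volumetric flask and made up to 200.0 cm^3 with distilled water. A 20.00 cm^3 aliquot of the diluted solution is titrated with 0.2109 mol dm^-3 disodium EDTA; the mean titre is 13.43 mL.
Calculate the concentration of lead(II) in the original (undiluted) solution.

Pb^2+ + EDTA^4- → [Pb(EDTA)]^2-
n(EDTA) = 0.01343 × 0.2109 = 2.832 × 10^-3 mol
n(Pb2+) in the aliquot = 2.832 × 10^-3 mol (1:1 ratio)
[Pb2+]_dilute = 2.832 × 10^-3 / 0.02000 = 0.1416 mol/L
Dilution factor = 200.0 / 19.99 = 10.01
[Pb2+]_stock = 0.1416 × 10.01 = 1.417 mol/L

1.417 mol/L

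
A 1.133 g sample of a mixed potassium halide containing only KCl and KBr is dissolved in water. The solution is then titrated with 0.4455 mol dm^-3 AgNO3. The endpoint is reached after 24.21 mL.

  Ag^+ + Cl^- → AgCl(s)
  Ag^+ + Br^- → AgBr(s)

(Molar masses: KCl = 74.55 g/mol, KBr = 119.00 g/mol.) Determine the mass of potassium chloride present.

0.2524 g

n(AgNO3) = 0.02421 × 0.4455 = 0.01079 mol
Let x = n(KCl), y = n(KBr).
Titrant: 1x + 1y = 0.01079;  mass: 74.55x + 119.00y = 1.133
Solving, x = 3.385 × 10^-3 mol, y = 7.400 × 10^-3 mol
mass of KCl = 3.385 × 10^-3 × 74.55 = 0.2524 g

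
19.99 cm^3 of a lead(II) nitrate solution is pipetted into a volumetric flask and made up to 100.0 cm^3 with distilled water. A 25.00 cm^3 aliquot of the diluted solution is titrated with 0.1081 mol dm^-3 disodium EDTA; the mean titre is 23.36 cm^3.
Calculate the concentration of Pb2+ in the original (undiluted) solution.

0.5053 mol/L

Pb^2+ + EDTA^4- → [Pb(EDTA)]^2-
n(EDTA) = 0.02336 × 0.1081 = 2.525 × 10^-3 mol
n(Pb2+) in the aliquot = 2.525 × 10^-3 mol (1:1 ratio)
[Pb2+]_dilute = 2.525 × 10^-3 / 0.02500 = 0.1010 mol/L
Dilution factor = 100.0 / 19.99 = 5.003
[Pb2+]_stock = 0.1010 × 5.003 = 0.5053 mol/L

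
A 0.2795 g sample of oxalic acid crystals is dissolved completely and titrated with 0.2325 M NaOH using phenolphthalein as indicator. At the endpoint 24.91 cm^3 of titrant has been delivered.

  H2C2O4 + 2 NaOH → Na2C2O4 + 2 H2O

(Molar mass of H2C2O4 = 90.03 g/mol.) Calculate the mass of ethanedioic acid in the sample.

n(NaOH) = 0.02491 L × 0.2325 mol/L = 5.792 × 10^-3 mol
From the 1:2 ratio, n(H2C2O4) = 1/2 × 5.792 × 10^-3 = 2.896 × 10^-3 mol
mass of H2C2O4 = 2.896 × 10^-3 × 90.03 g/mol = 0.2607 g

0.2607 g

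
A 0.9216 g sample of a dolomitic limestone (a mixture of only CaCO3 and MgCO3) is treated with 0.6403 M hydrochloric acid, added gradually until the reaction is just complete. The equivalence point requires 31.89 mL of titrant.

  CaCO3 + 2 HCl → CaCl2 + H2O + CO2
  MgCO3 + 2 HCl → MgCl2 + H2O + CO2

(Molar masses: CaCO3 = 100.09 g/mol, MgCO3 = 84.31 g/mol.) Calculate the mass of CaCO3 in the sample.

n(HCl) = 0.03189 × 0.6403 = 0.02042 mol
Let x = n(CaCO3), y = n(MgCO3).
Titrant: 2x + 2y = 0.02042;  mass: 100.09x + 84.31y = 0.9216
Solving, x = 3.855 × 10^-3 mol, y = 6.355 × 10^-3 mol
mass of CaCO3 = 3.855 × 10^-3 × 100.09 = 0.3858 g

0.3858 g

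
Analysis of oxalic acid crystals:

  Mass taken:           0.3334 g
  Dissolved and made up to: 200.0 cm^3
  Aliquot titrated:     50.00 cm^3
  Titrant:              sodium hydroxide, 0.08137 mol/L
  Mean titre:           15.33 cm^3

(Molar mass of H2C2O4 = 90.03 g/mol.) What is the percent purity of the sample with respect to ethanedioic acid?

H2C2O4 + 2 NaOH → Na2C2O4 + 2 H2O
n(NaOH) per titration = 0.01533 × 0.08137 = 1.247 × 10^-3 mol
From the 1:2 ratio, n(H2C2O4) in each aliquot = 1/2 × 1.247 × 10^-3 = 6.237 × 10^-4 mol
n(H2C2O4) in the whole flask = 6.237 × 10^-4 × 200.0/50.00 = 2.495 × 10^-3 mol
mass of H2C2O4 = 2.495 × 10^-3 × 90.03 = 0.2246 g
% H2C2O4 = 0.2246 / 0.3334 × 100 = 67.37 %

67.37 %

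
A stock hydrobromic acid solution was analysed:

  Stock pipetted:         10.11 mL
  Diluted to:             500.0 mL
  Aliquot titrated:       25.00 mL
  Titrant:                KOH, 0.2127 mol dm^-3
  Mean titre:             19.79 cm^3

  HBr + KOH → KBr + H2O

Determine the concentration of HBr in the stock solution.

8.327 mol/L

n(KOH) = 0.01979 × 0.2127 = 4.209 × 10^-3 mol
n(HBr) in the aliquot = 4.209 × 10^-3 mol (1:1 ratio)
[HBr]_dilute = 4.209 × 10^-3 / 0.02500 = 0.1684 mol/L
Dilution factor = 500.0 / 10.11 = 49.46
[HBr]_stock = 0.1684 × 49.46 = 8.327 mol/L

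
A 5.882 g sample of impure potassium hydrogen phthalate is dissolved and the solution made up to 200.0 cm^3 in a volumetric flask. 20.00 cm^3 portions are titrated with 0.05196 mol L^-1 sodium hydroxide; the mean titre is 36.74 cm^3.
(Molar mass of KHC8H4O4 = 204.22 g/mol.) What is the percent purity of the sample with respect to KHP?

66.28 %

KHC8H4O4 + NaOH → KNaC8H4O4 + H2O
n(NaOH) per titration = 0.03674 × 0.05196 = 1.909 × 10^-3 mol
n(KHC8H4O4) in each aliquot = 1.909 × 10^-3 mol (1:1 ratio)
n(KHC8H4O4) in the whole flask = 1.909 × 10^-3 × 200.0/20.00 = 0.01909 mol
mass of KHC8H4O4 = 0.01909 × 204.22 = 3.899 g
% KHC8H4O4 = 3.899 / 5.882 × 100 = 66.28 %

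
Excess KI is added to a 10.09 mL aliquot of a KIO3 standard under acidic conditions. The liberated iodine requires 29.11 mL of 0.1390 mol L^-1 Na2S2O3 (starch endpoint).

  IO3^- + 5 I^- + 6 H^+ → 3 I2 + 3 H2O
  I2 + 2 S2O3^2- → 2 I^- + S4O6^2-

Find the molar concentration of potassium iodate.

0.06684 mol/L

n(S2O3^2-) = 0.02911 × 0.1390 = 4.046 × 10^-3 mol
n(I2) = n(S2O3^2-)/2 = 2.023 × 10^-3 mol
From the 1:3 ratio, n(IO3^-) in the aliquot = 1/3 × 2.023 × 10^-3 = 6.744 × 10^-4 mol
[IO3^-] = 6.744 × 10^-4 / 0.01009 = 0.06684 mol/L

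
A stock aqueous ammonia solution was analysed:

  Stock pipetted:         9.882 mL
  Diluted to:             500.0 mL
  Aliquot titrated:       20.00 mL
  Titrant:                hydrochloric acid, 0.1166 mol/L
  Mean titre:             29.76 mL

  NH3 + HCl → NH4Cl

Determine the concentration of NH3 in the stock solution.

n(HCl) = 0.02976 × 0.1166 = 3.470 × 10^-3 mol
n(NH3) in the aliquot = 3.470 × 10^-3 mol (1:1 ratio)
[NH3]_dilute = 3.470 × 10^-3 / 0.02000 = 0.1735 mol/L
Dilution factor = 500.0 / 9.882 = 50.60
[NH3]_stock = 0.1735 × 50.60 = 8.779 mol/L

8.779 mol/L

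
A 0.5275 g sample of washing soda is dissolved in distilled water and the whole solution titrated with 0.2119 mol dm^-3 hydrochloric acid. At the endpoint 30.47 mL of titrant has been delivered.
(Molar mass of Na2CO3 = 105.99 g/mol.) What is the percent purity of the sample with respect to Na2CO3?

64.87 %

Na2CO3 + 2 HCl → 2 NaCl + H2O + CO2
n(HCl) = 0.03047 L × 0.2119 mol/L = 6.457 × 10^-3 mol
From the 1:2 ratio, n(Na2CO3) = 1/2 × 6.457 × 10^-3 = 3.228 × 10^-3 mol
mass of Na2CO3 = 3.228 × 10^-3 × 105.99 g/mol = 0.3422 g
% Na2CO3 = 0.3422 / 0.5275 × 100 = 64.87 %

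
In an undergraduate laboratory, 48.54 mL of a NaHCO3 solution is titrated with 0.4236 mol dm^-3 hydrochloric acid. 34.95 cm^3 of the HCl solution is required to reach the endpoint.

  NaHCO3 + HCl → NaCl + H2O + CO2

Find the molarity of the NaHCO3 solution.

0.3050 mol/L

n(HCl) = 0.03495 L × 0.4236 mol/L = 0.01480 mol
n(NaHCO3) = 0.01480 mol (1:1 mole ratio)
[NaHCO3] = 0.01480 mol / 0.04854 L = 0.3050 mol/L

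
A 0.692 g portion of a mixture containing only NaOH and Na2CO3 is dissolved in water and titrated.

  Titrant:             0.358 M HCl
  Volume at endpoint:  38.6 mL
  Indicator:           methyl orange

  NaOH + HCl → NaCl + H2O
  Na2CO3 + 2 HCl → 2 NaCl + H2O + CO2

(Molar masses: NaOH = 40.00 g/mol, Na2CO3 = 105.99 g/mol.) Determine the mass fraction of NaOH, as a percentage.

n(HCl) = 0.0386 × 0.358 = 0.0138 mol
Let x = n(NaOH), y = n(Na2CO3).
Titrant: 1x + 2y = 0.0138;  mass: 40.00x + 105.99y = 0.692
Solving, x = 3.10 × 10^-3 mol, y = 5.36 × 10^-3 mol
mass of NaOH = 3.10 × 10^-3 × 40.00 = 0.124 g
% NaOH = 0.124 / 0.692 × 100 = 17.9 %

17.9 %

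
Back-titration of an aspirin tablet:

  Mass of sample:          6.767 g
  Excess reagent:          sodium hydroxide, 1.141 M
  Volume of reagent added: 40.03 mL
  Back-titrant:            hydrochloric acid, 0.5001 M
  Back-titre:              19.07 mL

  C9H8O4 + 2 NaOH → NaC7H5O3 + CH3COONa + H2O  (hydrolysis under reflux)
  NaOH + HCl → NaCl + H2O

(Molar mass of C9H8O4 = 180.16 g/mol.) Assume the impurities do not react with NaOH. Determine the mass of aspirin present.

n(NaOH) added = 0.04003 × 1.141 = 0.04567 mol
n(HCl) used in back-titration = 0.01907 × 0.5001 = 9.537 × 10^-3 mol
n(NaOH) left over = 9.537 × 10^-3 mol (1:1 ratio)
n(NaOH) consumed by analyte = 0.04567 − 9.537 × 10^-3 = 0.03614 mol
From the 1:2 ratio, n(C9H8O4) = 1/2 × 0.03614 = 0.01807 mol
mass of C9H8O4 = 0.01807 × 180.16 = 3.255 g

3.255 g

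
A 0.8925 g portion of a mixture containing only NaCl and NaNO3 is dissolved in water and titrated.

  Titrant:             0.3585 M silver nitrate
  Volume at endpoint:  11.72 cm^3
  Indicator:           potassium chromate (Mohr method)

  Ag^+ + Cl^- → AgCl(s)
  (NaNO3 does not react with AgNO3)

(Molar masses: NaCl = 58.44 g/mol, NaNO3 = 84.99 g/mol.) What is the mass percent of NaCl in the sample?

27.51 %

n(AgNO3) = 0.01172 × 0.3585 = 4.202 × 10^-3 mol
Let x = n(NaCl), y = n(NaNO3).
Titrant: 1x = 4.202 × 10^-3;  mass: 58.44x + 84.99y = 0.8925
Solving, x = 4.202 × 10^-3 mol, y = 7.612 × 10^-3 mol
mass of NaCl = 4.202 × 10^-3 × 58.44 = 0.2455 g
% NaCl = 0.2455 / 0.8925 × 100 = 27.51 %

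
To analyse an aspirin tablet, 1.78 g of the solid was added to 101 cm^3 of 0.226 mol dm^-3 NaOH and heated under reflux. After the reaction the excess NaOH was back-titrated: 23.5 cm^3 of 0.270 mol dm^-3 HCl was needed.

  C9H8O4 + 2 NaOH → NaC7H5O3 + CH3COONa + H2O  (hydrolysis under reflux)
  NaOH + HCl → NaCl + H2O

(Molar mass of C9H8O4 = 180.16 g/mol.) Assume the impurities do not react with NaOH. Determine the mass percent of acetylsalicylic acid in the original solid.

83.4 %

n(NaOH) added = 0.101 × 0.226 = 0.0228 mol
n(HCl) used in back-titration = 0.0235 × 0.270 = 6.35 × 10^-3 mol
n(NaOH) left over = 6.35 × 10^-3 mol (1:1 ratio)
n(NaOH) consumed by analyte = 0.0228 − 6.35 × 10^-3 = 0.0165 mol
From the 1:2 ratio, n(C9H8O4) = 1/2 × 0.0165 = 8.24 × 10^-3 mol
mass of C9H8O4 = 8.24 × 10^-3 × 180.16 = 1.48 g
% C9H8O4 = 1.48 / 1.78 × 100 = 83.4 %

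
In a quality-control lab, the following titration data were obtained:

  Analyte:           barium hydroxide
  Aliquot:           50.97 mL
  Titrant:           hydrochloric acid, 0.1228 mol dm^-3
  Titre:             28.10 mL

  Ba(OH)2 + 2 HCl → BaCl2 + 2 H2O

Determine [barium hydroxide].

0.03385 mol/L

n(HCl) = 0.02810 L × 0.1228 mol/L = 3.451 × 10^-3 mol
From the 1:2 mole ratio, n(Ba(OH)2) = 1/2 × 3.451 × 10^-3 = 1.725 × 10^-3 mol
[Ba(OH)2] = 1.725 × 10^-3 mol / 0.05097 L = 0.03385 mol/L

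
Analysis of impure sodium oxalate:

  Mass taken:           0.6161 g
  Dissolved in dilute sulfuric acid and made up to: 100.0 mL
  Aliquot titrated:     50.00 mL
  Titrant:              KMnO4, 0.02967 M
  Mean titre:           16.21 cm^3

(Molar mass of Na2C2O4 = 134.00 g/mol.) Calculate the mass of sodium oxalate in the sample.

2 MnO4^- + 5 C2O4^2- + 16 H^+ → 2 Mn^2+ + 10 CO2 + 8 H2O
n(KMnO4) per titration = 0.01621 × 0.02967 = 4.810 × 10^-4 mol
From the 5:2 ratio, n(Na2C2O4) in each aliquot = 5/2 × 4.810 × 10^-4 = 1.202 × 10^-3 mol
n(Na2C2O4) in the whole flask = 1.202 × 10^-3 × 100.0/50.00 = 2.405 × 10^-3 mol
mass of Na2C2O4 = 2.405 × 10^-3 × 134.00 = 0.3222 g

0.3222 g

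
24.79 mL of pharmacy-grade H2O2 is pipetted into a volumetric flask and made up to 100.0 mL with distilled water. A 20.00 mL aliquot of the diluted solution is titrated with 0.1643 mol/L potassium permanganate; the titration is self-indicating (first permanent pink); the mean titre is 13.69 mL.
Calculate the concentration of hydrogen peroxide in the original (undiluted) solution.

2 MnO4^- + 5 H2O2 + 6 H^+ → 2 Mn^2+ + 5 O2 + 8 H2O
n(KMnO4) = 0.01369 × 0.1643 = 2.249 × 10^-3 mol
From the 5:2 ratio, n(H2O2) in the aliquot = 5/2 × 2.249 × 10^-3 = 5.623 × 10^-3 mol
[H2O2]_dilute = 5.623 × 10^-3 / 0.02000 = 0.2812 mol/L
Dilution factor = 100.0 / 24.79 = 4.034
[H2O2]_stock = 0.2812 × 4.034 = 1.134 mol/L

1.134 mol/L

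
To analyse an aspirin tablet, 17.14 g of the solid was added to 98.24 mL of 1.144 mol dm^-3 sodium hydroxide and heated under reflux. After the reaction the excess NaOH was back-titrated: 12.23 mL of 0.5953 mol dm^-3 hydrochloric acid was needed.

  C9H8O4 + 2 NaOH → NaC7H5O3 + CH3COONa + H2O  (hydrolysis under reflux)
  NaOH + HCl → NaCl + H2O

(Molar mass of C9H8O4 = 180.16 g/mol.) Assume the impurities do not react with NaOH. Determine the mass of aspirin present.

9.468 g

n(NaOH) added = 0.09824 × 1.144 = 0.1124 mol
n(HCl) used in back-titration = 0.01223 × 0.5953 = 7.281 × 10^-3 mol
n(NaOH) left over = 7.281 × 10^-3 mol (1:1 ratio)
n(NaOH) consumed by analyte = 0.1124 − 7.281 × 10^-3 = 0.1051 mol
From the 1:2 ratio, n(C9H8O4) = 1/2 × 0.1051 = 0.05255 mol
mass of C9H8O4 = 0.05255 × 180.16 = 9.468 g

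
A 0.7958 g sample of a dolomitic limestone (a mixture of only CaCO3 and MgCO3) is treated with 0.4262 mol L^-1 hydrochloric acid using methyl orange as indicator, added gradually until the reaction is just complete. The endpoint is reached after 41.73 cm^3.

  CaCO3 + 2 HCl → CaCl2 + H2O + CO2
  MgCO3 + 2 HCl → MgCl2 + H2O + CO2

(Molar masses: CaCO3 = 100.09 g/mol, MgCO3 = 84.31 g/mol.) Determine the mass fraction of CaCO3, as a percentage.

36.71 %

n(HCl) = 0.04173 × 0.4262 = 0.01779 mol
Let x = n(CaCO3), y = n(MgCO3).
Titrant: 2x + 2y = 0.01779;  mass: 100.09x + 84.31y = 0.7958
Solving, x = 2.919 × 10^-3 mol, y = 5.974 × 10^-3 mol
mass of CaCO3 = 2.919 × 10^-3 × 100.09 = 0.2921 g
% CaCO3 = 0.2921 / 0.7958 × 100 = 36.71 %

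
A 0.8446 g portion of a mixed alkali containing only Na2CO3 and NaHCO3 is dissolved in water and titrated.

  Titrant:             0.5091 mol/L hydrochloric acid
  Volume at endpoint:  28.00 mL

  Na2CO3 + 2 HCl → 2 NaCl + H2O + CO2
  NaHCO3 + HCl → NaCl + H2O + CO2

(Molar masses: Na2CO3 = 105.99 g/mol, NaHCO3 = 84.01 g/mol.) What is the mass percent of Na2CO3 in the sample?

71.40 %

n(HCl) = 0.02800 × 0.5091 = 0.01425 mol
Let x = n(Na2CO3), y = n(NaHCO3).
Titrant: 2x + 1y = 0.01425;  mass: 105.99x + 84.01y = 0.8446
Solving, x = 5.690 × 10^-3 mol, y = 2.875 × 10^-3 mol
mass of Na2CO3 = 5.690 × 10^-3 × 105.99 = 0.6031 g
% Na2CO3 = 0.6031 / 0.8446 × 100 = 71.40 %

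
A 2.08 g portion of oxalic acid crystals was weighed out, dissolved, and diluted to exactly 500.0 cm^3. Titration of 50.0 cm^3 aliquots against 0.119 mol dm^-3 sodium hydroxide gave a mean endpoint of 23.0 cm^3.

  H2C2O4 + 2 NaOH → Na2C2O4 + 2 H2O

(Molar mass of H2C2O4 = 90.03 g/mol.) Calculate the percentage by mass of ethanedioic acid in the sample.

n(NaOH) per titration = 0.0230 × 0.119 = 2.74 × 10^-3 mol
From the 1:2 ratio, n(H2C2O4) in each aliquot = 1/2 × 2.74 × 10^-3 = 1.37 × 10^-3 mol
n(H2C2O4) in the whole flask = 1.37 × 10^-3 × 500.0/50.0 = 0.0137 mol
mass of H2C2O4 = 0.0137 × 90.03 = 1.23 g
% H2C2O4 = 1.23 / 2.08 × 100 = 59.2 %

59.2 %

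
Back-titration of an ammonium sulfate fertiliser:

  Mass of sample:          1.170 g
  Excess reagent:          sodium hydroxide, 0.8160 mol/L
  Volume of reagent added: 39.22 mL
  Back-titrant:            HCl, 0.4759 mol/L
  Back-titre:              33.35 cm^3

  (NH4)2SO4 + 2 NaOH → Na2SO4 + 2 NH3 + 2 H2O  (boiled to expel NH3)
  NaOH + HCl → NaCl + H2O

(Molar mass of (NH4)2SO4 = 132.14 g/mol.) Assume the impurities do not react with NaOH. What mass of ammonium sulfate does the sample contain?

1.066 g

n(NaOH) added = 0.03922 × 0.8160 = 0.03200 mol
n(HCl) used in back-titration = 0.03335 × 0.4759 = 0.01587 mol
n(NaOH) left over = 0.01587 mol (1:1 ratio)
n(NaOH) consumed by analyte = 0.03200 − 0.01587 = 0.01613 mol
From the 1:2 ratio, n((NH4)2SO4) = 1/2 × 0.01613 = 8.066 × 10^-3 mol
mass of (NH4)2SO4 = 8.066 × 10^-3 × 132.14 = 1.066 g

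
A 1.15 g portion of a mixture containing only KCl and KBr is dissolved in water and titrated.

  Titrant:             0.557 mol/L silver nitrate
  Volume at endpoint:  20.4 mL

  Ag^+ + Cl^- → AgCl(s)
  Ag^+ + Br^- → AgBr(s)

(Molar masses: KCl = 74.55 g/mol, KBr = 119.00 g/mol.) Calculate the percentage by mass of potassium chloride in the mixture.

n(AgNO3) = 0.0204 × 0.557 = 0.0114 mol
Let x = n(KCl), y = n(KBr).
Titrant: 1x + 1y = 0.0114;  mass: 74.55x + 119.00y = 1.15
Solving, x = 4.55 × 10^-3 mol, y = 6.81 × 10^-3 mol
mass of KCl = 4.55 × 10^-3 × 74.55 = 0.339 g
% KCl = 0.339 / 1.15 × 100 = 29.5 %

29.5 %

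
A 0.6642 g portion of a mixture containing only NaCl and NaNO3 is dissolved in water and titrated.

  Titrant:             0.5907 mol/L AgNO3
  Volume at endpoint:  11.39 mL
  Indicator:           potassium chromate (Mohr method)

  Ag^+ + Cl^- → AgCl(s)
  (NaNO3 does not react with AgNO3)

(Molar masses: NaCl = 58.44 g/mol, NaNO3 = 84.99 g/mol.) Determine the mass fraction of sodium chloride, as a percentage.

n(AgNO3) = 0.01139 × 0.5907 = 6.728 × 10^-3 mol
Let x = n(NaCl), y = n(NaNO3).
Titrant: 1x = 6.728 × 10^-3;  mass: 58.44x + 84.99y = 0.6642
Solving, x = 6.728 × 10^-3 mol, y = 3.189 × 10^-3 mol
mass of NaCl = 6.728 × 10^-3 × 58.44 = 0.3932 g
% NaCl = 0.3932 / 0.6642 × 100 = 59.20 %

59.20 %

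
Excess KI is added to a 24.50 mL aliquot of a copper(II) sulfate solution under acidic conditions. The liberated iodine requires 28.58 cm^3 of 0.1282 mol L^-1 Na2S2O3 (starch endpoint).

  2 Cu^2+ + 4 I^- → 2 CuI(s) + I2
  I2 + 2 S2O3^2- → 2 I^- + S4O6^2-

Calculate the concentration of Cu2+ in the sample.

n(S2O3^2-) = 0.02858 × 0.1282 = 3.664 × 10^-3 mol
n(I2) = n(S2O3^2-)/2 = 1.832 × 10^-3 mol
From the 2:1 ratio, n(Cu2+) in the aliquot = 2/1 × 1.832 × 10^-3 = 3.664 × 10^-3 mol
[Cu2+] = 3.664 × 10^-3 / 0.02450 = 0.1495 mol/L

0.1495 mol/L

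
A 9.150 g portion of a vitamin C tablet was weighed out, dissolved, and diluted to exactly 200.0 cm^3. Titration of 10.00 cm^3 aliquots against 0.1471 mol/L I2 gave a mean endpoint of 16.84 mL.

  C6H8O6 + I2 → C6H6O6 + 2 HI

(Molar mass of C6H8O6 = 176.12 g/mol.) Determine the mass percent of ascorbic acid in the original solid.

n(I2) per titration = 0.01684 × 0.1471 = 2.477 × 10^-3 mol
n(C6H8O6) in each aliquot = 2.477 × 10^-3 mol (1:1 ratio)
n(C6H8O6) in the whole flask = 2.477 × 10^-3 × 200.0/10.00 = 0.04954 mol
mass of C6H8O6 = 0.04954 × 176.12 = 8.726 g
% C6H8O6 = 8.726 / 9.150 × 100 = 95.36 %

95.36 %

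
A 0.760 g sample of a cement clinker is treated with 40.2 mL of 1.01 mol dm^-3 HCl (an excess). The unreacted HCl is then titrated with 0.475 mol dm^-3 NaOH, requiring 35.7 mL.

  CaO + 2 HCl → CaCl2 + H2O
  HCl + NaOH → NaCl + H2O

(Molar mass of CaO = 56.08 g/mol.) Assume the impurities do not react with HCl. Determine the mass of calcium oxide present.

n(HCl) added = 0.0402 × 1.01 = 0.0406 mol
n(NaOH) used in back-titration = 0.0357 × 0.475 = 0.0170 mol
n(HCl) left over = 0.0170 mol (1:1 ratio)
n(HCl) consumed by analyte = 0.0406 − 0.0170 = 0.0236 mol
From the 1:2 ratio, n(CaO) = 1/2 × 0.0236 = 0.0118 mol
mass of CaO = 0.0118 × 56.08 = 0.663 g

0.663 g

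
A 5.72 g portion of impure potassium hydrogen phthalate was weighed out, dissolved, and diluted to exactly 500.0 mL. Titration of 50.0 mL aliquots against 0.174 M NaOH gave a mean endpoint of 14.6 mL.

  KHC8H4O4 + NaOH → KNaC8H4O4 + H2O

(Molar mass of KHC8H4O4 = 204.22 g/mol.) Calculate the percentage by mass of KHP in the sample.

n(NaOH) per titration = 0.0146 × 0.174 = 2.54 × 10^-3 mol
n(KHC8H4O4) in each aliquot = 2.54 × 10^-3 mol (1:1 ratio)
n(KHC8H4O4) in the whole flask = 2.54 × 10^-3 × 500.0/50.0 = 0.0254 mol
mass of KHC8H4O4 = 0.0254 × 204.22 = 5.19 g
% KHC8H4O4 = 5.19 / 5.72 × 100 = 90.7 %

90.7 %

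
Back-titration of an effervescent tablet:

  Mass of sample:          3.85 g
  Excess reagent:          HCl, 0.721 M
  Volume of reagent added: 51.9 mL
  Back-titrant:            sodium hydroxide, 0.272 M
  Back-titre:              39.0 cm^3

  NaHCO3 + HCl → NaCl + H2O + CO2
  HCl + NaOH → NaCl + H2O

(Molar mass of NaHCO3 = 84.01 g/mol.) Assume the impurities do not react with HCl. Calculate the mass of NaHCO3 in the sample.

n(HCl) added = 0.0519 × 0.721 = 0.0374 mol
n(NaOH) used in back-titration = 0.0390 × 0.272 = 0.0106 mol
n(HCl) left over = 0.0106 mol (1:1 ratio)
n(HCl) consumed by analyte = 0.0374 − 0.0106 = 0.0268 mol
n(NaHCO3) = 0.0268 mol (1:1 ratio)
mass of NaHCO3 = 0.0268 × 84.01 = 2.25 g

2.25 g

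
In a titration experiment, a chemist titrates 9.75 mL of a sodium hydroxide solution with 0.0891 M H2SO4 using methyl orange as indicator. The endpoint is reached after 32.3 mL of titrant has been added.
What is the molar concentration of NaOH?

2 NaOH + H2SO4 → Na2SO4 + 2 H2O
n(H2SO4) = 0.0323 L × 0.0891 mol/L = 2.88 × 10^-3 mol
From the 2:1 mole ratio, n(NaOH) = 2/1 × 2.88 × 10^-3 = 5.76 × 10^-3 mol
[NaOH] = 5.76 × 10^-3 mol / 0.00975 L = 0.590 mol/L

0.590 M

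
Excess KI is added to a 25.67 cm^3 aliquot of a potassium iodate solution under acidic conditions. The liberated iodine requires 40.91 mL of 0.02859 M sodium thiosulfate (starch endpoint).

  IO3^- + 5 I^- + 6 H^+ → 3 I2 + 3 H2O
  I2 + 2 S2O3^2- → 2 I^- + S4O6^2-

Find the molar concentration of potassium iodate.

0.007594 M

n(S2O3^2-) = 0.04091 × 0.02859 = 1.170 × 10^-3 mol
n(I2) = n(S2O3^2-)/2 = 5.848 × 10^-4 mol
From the 1:3 ratio, n(IO3^-) in the aliquot = 1/3 × 5.848 × 10^-4 = 1.949 × 10^-4 mol
[IO3^-] = 1.949 × 10^-4 / 0.02567 = 0.007594 mol/L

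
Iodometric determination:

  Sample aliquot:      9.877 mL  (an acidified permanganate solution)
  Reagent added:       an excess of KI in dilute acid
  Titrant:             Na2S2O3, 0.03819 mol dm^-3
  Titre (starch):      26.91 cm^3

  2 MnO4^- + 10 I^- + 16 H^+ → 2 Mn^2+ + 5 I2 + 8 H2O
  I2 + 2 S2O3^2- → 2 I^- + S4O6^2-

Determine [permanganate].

0.02081 mol/L

n(S2O3^2-) = 0.02691 × 0.03819 = 1.028 × 10^-3 mol
n(I2) = n(S2O3^2-)/2 = 5.138 × 10^-4 mol
From the 2:5 ratio, n(MnO4^-) in the aliquot = 2/5 × 5.138 × 10^-4 = 2.055 × 10^-4 mol
[MnO4^-] = 2.055 × 10^-4 / 0.009877 = 0.02081 mol/L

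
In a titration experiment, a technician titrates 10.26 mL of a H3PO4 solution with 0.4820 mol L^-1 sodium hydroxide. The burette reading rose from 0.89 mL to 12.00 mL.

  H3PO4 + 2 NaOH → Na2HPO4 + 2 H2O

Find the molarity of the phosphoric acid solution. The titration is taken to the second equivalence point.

n(NaOH) = 0.01111 L × 0.4820 mol/L = 5.355 × 10^-3 mol
From the 1:2 mole ratio, n(H3PO4) = 1/2 × 5.355 × 10^-3 = 2.678 × 10^-3 mol
[H3PO4] = 2.678 × 10^-3 mol / 0.01026 L = 0.2610 mol/L

0.2610 mol/L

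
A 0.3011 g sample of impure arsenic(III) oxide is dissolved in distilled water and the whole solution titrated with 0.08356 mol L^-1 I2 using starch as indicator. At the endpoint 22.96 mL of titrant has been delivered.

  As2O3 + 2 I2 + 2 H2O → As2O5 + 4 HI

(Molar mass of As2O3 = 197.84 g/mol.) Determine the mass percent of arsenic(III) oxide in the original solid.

n(I2) = 0.02296 L × 0.08356 mol/L = 1.919 × 10^-3 mol
From the 1:2 ratio, n(As2O3) = 1/2 × 1.919 × 10^-3 = 9.593 × 10^-4 mol
mass of As2O3 = 9.593 × 10^-4 × 197.84 g/mol = 0.1898 g
% As2O3 = 0.1898 / 0.3011 × 100 = 63.03 %

63.03 %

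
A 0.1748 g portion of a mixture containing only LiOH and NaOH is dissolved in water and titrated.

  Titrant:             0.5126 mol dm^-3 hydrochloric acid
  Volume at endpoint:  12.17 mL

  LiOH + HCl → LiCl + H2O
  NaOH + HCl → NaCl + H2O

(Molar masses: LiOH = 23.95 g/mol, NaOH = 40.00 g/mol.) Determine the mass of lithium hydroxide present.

n(HCl) = 0.01217 × 0.5126 = 6.238 × 10^-3 mol
Let x = n(LiOH), y = n(NaOH).
Titrant: 1x + 1y = 6.238 × 10^-3;  mass: 23.95x + 40.00y = 0.1748
Solving, x = 4.656 × 10^-3 mol, y = 1.582 × 10^-3 mol
mass of LiOH = 4.656 × 10^-3 × 23.95 = 0.1115 g

0.1115 g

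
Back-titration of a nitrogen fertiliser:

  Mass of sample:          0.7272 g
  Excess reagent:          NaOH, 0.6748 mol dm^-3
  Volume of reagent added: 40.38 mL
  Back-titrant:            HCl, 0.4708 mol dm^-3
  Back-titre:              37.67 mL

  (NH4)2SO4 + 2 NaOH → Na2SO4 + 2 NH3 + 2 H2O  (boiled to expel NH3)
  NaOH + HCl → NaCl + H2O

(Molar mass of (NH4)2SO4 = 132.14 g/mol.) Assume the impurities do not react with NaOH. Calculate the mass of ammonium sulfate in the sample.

0.6285 g

n(NaOH) added = 0.04038 × 0.6748 = 0.02725 mol
n(HCl) used in back-titration = 0.03767 × 0.4708 = 0.01774 mol
n(NaOH) left over = 0.01774 mol (1:1 ratio)
n(NaOH) consumed by analyte = 0.02725 − 0.01774 = 9.513 × 10^-3 mol
From the 1:2 ratio, n((NH4)2SO4) = 1/2 × 9.513 × 10^-3 = 4.757 × 10^-3 mol
mass of (NH4)2SO4 = 4.757 × 10^-3 × 132.14 = 0.6285 g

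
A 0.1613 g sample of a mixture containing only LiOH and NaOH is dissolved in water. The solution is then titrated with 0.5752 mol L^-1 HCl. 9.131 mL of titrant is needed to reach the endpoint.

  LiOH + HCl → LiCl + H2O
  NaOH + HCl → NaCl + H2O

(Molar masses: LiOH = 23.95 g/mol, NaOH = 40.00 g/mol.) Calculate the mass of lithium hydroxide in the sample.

0.07280 g

n(HCl) = 0.009131 × 0.5752 = 5.252 × 10^-3 mol
Let x = n(LiOH), y = n(NaOH).
Titrant: 1x + 1y = 5.252 × 10^-3;  mass: 23.95x + 40.00y = 0.1613
Solving, x = 3.040 × 10^-3 mol, y = 2.213 × 10^-3 mol
mass of LiOH = 3.040 × 10^-3 × 23.95 = 0.07280 g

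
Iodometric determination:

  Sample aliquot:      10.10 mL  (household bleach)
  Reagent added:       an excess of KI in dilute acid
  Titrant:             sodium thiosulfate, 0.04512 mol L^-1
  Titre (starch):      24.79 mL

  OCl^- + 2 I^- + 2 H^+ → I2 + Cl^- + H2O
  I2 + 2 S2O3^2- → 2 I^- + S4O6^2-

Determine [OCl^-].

n(S2O3^2-) = 0.02479 × 0.04512 = 1.119 × 10^-3 mol
n(I2) = n(S2O3^2-)/2 = 5.593 × 10^-4 mol
n(OCl^-) in the aliquot = 5.593 × 10^-4 mol (1:1 ratio)
[OCl^-] = 5.593 × 10^-4 / 0.01010 = 0.05537 mol/L

0.05537 mol/L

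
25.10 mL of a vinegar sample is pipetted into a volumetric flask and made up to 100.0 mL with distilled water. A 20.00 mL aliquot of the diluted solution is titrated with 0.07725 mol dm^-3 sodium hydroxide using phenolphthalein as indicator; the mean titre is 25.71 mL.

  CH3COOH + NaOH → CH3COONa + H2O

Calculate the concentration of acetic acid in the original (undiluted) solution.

n(NaOH) = 0.02571 × 0.07725 = 1.986 × 10^-3 mol
n(CH3COOH) in the aliquot = 1.986 × 10^-3 mol (1:1 ratio)
[CH3COOH]_dilute = 1.986 × 10^-3 / 0.02000 = 0.09930 mol/L
Dilution factor = 100.0 / 25.10 = 3.984
[CH3COOH]_stock = 0.09930 × 3.984 = 0.3956 mol/L

0.3956 mol/L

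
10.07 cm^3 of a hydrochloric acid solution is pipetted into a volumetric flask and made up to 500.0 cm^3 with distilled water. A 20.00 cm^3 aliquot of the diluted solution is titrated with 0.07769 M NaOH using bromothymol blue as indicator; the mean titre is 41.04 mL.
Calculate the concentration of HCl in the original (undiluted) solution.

HCl + NaOH → NaCl + H2O
n(NaOH) = 0.04104 × 0.07769 = 3.188 × 10^-3 mol
n(HCl) in the aliquot = 3.188 × 10^-3 mol (1:1 ratio)
[HCl]_dilute = 3.188 × 10^-3 / 0.02000 = 0.1594 mol/L
Dilution factor = 500.0 / 10.07 = 49.65
[HCl]_stock = 0.1594 × 49.65 = 7.916 mol/L

7.916 M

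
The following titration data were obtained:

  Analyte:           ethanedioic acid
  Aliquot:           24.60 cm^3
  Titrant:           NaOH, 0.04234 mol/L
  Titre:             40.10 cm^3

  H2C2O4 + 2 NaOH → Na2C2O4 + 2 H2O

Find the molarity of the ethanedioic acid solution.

n(NaOH) = 0.04010 L × 0.04234 mol/L = 1.698 × 10^-3 mol
From the 1:2 mole ratio, n(H2C2O4) = 1/2 × 1.698 × 10^-3 = 8.489 × 10^-4 mol
[H2C2O4] = 8.489 × 10^-4 mol / 0.02460 L = 0.03451 mol/L

0.03451 mol/L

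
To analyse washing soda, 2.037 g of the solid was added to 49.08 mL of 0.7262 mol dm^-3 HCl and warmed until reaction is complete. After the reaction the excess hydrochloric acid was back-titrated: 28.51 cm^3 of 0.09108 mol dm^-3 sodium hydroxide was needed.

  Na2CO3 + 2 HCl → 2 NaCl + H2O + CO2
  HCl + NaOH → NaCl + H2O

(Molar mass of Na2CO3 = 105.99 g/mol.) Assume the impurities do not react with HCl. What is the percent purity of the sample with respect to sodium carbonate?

n(HCl) added = 0.04908 × 0.7262 = 0.03564 mol
n(NaOH) used in back-titration = 0.02851 × 0.09108 = 2.597 × 10^-3 mol
n(HCl) left over = 2.597 × 10^-3 mol (1:1 ratio)
n(HCl) consumed by analyte = 0.03564 − 2.597 × 10^-3 = 0.03305 mol
From the 1:2 ratio, n(Na2CO3) = 1/2 × 0.03305 = 0.01652 mol
mass of Na2CO3 = 0.01652 × 105.99 = 1.751 g
% Na2CO3 = 1.751 / 2.037 × 100 = 85.97 %

85.97 %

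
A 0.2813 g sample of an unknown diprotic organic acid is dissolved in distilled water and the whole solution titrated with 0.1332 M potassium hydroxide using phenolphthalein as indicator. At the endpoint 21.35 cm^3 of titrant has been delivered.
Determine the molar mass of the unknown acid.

197.8 g/mol

n(KOH) = 0.02135 L × 0.1332 mol/L = 2.844 × 10^-3 mol
From the 1:2 ratio, n(H2A) = 1/2 × 2.844 × 10^-3 = 1.422 × 10^-3 mol
M = m / n = 0.2813 g / 1.422 × 10^-3 mol = 197.8 g/mol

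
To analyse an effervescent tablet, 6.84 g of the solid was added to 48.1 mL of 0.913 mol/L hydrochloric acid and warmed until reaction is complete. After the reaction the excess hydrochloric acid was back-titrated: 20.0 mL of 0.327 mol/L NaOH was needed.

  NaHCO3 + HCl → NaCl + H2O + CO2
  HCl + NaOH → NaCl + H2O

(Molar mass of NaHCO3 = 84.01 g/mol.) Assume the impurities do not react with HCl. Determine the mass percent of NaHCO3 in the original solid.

45.9 %

n(HCl) added = 0.0481 × 0.913 = 0.0439 mol
n(NaOH) used in back-titration = 0.0200 × 0.327 = 6.54 × 10^-3 mol
n(HCl) left over = 6.54 × 10^-3 mol (1:1 ratio)
n(HCl) consumed by analyte = 0.0439 − 6.54 × 10^-3 = 0.0374 mol
n(NaHCO3) = 0.0374 mol (1:1 ratio)
mass of NaHCO3 = 0.0374 × 84.01 = 3.14 g
% NaHCO3 = 3.14 / 6.84 × 100 = 45.9 %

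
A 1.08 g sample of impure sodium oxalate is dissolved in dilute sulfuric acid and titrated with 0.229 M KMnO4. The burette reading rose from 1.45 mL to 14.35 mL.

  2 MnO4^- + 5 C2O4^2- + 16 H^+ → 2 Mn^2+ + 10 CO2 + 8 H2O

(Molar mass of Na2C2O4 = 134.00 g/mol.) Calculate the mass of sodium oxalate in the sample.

0.990 g

n(KMnO4) = 0.0129 L × 0.229 mol/L = 2.95 × 10^-3 mol
From the 5:2 ratio, n(Na2C2O4) = 5/2 × 2.95 × 10^-3 = 7.39 × 10^-3 mol
mass of Na2C2O4 = 7.39 × 10^-3 × 134.00 g/mol = 0.990 g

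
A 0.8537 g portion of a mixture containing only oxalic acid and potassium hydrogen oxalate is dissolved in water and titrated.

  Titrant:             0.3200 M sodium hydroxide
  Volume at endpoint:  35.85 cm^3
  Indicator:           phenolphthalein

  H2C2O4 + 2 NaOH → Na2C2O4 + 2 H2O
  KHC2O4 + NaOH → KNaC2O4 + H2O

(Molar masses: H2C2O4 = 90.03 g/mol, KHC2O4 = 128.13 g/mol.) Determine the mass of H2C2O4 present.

n(NaOH) = 0.03585 × 0.3200 = 0.01147 mol
Let x = n(H2C2O4), y = n(KHC2O4).
Titrant: 2x + 1y = 0.01147;  mass: 90.03x + 128.13y = 0.8537
Solving, x = 3.707 × 10^-3 mol, y = 4.058 × 10^-3 mol
mass of H2C2O4 = 3.707 × 10^-3 × 90.03 = 0.3337 g

0.3337 g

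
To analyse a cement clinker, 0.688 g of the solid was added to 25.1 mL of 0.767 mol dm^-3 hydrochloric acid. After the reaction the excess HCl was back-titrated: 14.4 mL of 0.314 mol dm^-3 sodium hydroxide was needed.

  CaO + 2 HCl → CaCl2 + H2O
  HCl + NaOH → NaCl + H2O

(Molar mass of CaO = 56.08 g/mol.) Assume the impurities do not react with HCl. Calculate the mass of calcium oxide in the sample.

n(HCl) added = 0.0251 × 0.767 = 0.0193 mol
n(NaOH) used in back-titration = 0.0144 × 0.314 = 4.52 × 10^-3 mol
n(HCl) left over = 4.52 × 10^-3 mol (1:1 ratio)
n(HCl) consumed by analyte = 0.0193 − 4.52 × 10^-3 = 0.0147 mol
From the 1:2 ratio, n(CaO) = 1/2 × 0.0147 = 7.37 × 10^-3 mol
mass of CaO = 7.37 × 10^-3 × 56.08 = 0.413 g

0.413 g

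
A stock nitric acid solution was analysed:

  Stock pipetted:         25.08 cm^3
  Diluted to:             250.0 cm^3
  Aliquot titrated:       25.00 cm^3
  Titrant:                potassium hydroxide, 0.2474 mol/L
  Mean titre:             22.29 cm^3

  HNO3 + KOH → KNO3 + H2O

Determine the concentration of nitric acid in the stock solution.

n(KOH) = 0.02229 × 0.2474 = 5.515 × 10^-3 mol
n(HNO3) in the aliquot = 5.515 × 10^-3 mol (1:1 ratio)
[HNO3]_dilute = 5.515 × 10^-3 / 0.02500 = 0.2206 mol/L
Dilution factor = 250.0 / 25.08 = 9.968
[HNO3]_stock = 0.2206 × 9.968 = 2.199 mol/L

2.199 mol/L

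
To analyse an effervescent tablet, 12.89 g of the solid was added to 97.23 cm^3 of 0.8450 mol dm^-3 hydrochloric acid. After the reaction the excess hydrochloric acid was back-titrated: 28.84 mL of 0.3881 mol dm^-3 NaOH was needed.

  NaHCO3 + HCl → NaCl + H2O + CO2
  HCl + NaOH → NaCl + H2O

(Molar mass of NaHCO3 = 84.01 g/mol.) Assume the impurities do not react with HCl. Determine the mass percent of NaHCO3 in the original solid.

46.25 %

n(HCl) added = 0.09723 × 0.8450 = 0.08216 mol
n(NaOH) used in back-titration = 0.02884 × 0.3881 = 0.01119 mol
n(HCl) left over = 0.01119 mol (1:1 ratio)
n(HCl) consumed by analyte = 0.08216 − 0.01119 = 0.07097 mol
n(NaHCO3) = 0.07097 mol (1:1 ratio)
mass of NaHCO3 = 0.07097 × 84.01 = 5.962 g
% NaHCO3 = 5.962 / 12.89 × 100 = 46.25 %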